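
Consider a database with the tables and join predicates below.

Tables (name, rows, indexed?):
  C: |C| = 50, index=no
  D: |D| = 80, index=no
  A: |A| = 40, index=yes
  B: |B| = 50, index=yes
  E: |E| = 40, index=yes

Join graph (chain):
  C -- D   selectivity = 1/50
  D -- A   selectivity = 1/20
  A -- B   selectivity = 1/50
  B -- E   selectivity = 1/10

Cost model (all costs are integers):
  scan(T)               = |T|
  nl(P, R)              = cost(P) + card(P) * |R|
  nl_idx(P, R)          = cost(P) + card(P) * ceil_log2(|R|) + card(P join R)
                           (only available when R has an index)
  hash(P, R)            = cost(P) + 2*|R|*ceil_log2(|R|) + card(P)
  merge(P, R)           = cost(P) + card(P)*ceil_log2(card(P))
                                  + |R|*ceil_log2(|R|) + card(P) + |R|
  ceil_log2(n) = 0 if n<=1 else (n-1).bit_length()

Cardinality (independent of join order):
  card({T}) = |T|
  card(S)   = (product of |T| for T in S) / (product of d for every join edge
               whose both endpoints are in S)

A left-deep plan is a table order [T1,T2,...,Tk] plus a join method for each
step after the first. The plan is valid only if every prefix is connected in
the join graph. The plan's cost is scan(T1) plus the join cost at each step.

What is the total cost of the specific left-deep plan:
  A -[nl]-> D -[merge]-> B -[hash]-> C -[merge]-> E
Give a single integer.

7510

step 1: scan A: cost=40, card=40
step 2: join D via nl
    card(P join D) = 40*80/(20) = 160
    cost = 40 + 40*80 = 3240
step 3: join B via merge
    card(P join B) = 160*50/(50) = 160
    cost = 3240 + 160*8 + 50*6 + 160 + 50 = 5030
step 4: join C via hash
    card(P join C) = 160*50/(50) = 160
    cost = 5030 + 2*50*6 + 160 = 5790
step 5: join E via merge
    card(P join E) = 160*40/(10) = 640
    cost = 5790 + 160*8 + 40*6 + 160 + 40 = 7510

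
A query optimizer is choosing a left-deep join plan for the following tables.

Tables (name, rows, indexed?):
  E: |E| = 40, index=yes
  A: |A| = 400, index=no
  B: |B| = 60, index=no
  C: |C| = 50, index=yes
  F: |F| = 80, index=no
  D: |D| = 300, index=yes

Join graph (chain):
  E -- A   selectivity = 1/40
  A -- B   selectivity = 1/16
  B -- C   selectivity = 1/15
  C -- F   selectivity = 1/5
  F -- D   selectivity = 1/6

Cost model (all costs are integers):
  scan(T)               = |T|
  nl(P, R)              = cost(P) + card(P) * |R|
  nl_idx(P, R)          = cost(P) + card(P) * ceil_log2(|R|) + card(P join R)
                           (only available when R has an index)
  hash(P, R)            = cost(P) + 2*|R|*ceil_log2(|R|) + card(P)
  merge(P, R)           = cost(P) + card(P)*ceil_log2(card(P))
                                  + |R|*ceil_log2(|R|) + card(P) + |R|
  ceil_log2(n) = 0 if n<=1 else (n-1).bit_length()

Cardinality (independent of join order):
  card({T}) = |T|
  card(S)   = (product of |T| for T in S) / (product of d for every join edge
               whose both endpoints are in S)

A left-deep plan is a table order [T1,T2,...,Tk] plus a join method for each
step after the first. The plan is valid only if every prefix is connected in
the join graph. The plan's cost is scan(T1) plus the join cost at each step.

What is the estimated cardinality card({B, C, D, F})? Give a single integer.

160000

Tables in S: B(60), C(50), D(300), F(80)
Edges inside S: B-C(d=15), C-F(d=5), F-D(d=6)
numerator = 60 * 50 * 300 * 80 = 72000000
denominator = 15 * 5 * 6 = 450
card(S) = 72000000 / 450 = 160000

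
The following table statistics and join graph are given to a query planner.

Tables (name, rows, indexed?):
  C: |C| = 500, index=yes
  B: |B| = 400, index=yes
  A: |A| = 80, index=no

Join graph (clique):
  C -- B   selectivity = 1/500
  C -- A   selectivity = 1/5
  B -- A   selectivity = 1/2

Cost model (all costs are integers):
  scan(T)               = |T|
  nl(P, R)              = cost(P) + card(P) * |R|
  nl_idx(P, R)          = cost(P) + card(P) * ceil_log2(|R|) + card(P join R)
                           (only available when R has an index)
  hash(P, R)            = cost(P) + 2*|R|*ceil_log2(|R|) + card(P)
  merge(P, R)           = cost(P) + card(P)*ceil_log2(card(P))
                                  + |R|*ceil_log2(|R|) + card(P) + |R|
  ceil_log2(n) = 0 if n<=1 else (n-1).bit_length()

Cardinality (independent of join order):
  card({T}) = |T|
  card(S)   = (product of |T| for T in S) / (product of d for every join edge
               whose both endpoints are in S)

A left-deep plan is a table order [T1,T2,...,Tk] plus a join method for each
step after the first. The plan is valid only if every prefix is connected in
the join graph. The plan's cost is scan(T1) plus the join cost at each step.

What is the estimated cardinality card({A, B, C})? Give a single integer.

Tables in S: A(80), B(400), C(500)
Edges inside S: C-B(d=500), C-A(d=5), B-A(d=2)
numerator = 80 * 400 * 500 = 16000000
denominator = 500 * 5 * 2 = 5000
card(S) = 16000000 / 5000 = 3200

3200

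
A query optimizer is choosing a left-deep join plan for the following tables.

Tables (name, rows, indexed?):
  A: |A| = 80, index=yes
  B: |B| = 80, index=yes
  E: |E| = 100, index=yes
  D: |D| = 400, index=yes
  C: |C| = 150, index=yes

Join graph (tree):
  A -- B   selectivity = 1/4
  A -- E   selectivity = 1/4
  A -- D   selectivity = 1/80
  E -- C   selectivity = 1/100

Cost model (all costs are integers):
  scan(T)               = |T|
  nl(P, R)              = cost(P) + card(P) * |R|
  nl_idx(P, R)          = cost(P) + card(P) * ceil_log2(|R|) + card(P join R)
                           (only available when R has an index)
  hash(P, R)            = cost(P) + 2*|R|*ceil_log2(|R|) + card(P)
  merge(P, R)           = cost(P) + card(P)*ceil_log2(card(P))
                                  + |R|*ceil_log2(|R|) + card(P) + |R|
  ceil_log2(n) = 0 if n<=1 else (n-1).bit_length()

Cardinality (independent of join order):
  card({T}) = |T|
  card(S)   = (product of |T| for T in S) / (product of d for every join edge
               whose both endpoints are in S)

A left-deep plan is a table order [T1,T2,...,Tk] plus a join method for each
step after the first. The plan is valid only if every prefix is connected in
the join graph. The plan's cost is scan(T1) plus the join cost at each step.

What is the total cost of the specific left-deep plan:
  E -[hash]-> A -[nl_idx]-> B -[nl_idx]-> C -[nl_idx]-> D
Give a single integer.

step 1: scan E: cost=100, card=100
step 2: join A via hash
    card(P join A) = 100*80/(4) = 2000
    cost = 100 + 2*80*7 + 100 = 1320
step 3: join B via nl_idx
    card(P join B) = 2000*80/(4) = 40000
    cost = 1320 + 2000*7 + 40000 = 55320
step 4: join C via nl_idx
    card(P join C) = 40000*150/(100) = 60000
    cost = 55320 + 40000*8 + 60000 = 435320
step 5: join D via nl_idx
    card(P join D) = 60000*400/(80) = 300000
    cost = 435320 + 60000*9 + 300000 = 1275320

1275320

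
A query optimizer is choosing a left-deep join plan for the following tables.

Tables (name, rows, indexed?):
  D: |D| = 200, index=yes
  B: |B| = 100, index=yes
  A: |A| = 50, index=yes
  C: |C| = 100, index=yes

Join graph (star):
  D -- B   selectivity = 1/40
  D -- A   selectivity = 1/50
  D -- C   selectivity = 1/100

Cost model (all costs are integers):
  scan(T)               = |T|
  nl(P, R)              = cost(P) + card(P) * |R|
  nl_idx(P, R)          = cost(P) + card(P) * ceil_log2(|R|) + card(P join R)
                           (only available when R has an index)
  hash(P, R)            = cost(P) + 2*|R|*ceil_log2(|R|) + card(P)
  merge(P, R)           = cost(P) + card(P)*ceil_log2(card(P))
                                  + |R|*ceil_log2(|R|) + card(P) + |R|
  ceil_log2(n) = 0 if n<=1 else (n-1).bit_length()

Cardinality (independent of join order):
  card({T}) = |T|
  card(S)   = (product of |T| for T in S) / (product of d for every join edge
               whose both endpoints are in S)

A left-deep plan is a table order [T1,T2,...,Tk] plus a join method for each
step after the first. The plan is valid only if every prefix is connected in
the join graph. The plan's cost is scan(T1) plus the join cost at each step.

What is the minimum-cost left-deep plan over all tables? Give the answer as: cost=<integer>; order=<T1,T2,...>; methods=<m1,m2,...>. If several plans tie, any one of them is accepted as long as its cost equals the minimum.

Selinger DP (subsets sized 1..n):
  {D}: scan cost=200, card=200
  {B}: scan cost=100, card=100
  {A}: scan cost=50, card=50
  {C}: scan cost=100, card=100
  {BD}: card=500; try (D,nl_idx)→1400, (B,hash)→1800, (B,nl_idx)→2100, (D,merge)→2700, (B,merge)→2800, (D,hash)→3400 …(+2); best=1400 via (D,nl_idx)
  {AD}: card=200; try (D,nl_idx)→650, (A,hash)→1000, (A,nl_idx)→1600, (D,merge)→2200, (A,merge)→2350, (D,hash)→3300 …(+2); best=650 via (D,nl_idx)
  {CD}: card=200; try (D,nl_idx)→1100, (C,hash)→1800, (C,nl_idx)→1800, (D,merge)→2700, (C,merge)→2800, (D,hash)→3400 …(+2); best=1100 via (D,nl_idx)
  {ABD}: card=500; try (B,hash)→2250, (A,hash)→2500, (B,nl_idx)→2550, (B,merge)→3250, (A,nl_idx)→4900, (A,merge)→6750 …(+2); best=2250 via (B,hash)
  {BCD}: card=500; try (B,hash)→2700, (B,nl_idx)→3000, (C,hash)→3300, (B,merge)→3700, (C,nl_idx)→5400, (C,merge)→7200 …(+2); best=2700 via (B,hash)
  {ACD}: card=200; try (A,hash)→1900, (C,hash)→2250, (C,nl_idx)→2250, (A,nl_idx)→2500, (C,merge)→3250, (A,merge)→3250 …(+2); best=1900 via (A,hash)
  {ABCD}: card=500; try (B,hash)→3500, (B,nl_idx)→3800, (A,hash)→3800, (C,hash)→4150, (B,merge)→4500, (A,nl_idx)→6200 …(+6); best=3500 via (B,hash)

cost=3500; order=C,D,A,B; methods=nl_idx,hash,hash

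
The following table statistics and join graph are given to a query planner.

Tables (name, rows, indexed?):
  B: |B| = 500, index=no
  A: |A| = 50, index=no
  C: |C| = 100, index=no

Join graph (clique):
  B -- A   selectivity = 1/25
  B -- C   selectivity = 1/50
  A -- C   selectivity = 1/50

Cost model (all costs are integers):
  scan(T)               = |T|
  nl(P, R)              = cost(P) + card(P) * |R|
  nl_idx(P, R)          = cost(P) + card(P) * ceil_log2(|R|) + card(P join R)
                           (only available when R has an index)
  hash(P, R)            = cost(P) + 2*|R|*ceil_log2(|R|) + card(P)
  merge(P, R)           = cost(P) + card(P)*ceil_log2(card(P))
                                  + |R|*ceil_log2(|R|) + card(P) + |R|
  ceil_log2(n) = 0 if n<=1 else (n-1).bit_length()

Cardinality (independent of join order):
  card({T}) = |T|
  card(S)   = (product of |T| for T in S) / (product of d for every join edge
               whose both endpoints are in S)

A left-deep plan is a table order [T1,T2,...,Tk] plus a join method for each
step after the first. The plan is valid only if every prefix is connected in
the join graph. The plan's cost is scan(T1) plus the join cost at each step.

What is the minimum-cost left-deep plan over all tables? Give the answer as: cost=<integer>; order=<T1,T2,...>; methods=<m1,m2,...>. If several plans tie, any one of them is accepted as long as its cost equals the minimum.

cost=4000; order=B,A,C; methods=hash,hash

Selinger DP (subsets sized 1..n):
  {B}: scan cost=500, card=500
  {A}: scan cost=50, card=50
  {C}: scan cost=100, card=100
  {AB}: card=1000; try (A,hash)→1600, (B,merge)→5400, (A,merge)→5850, (B,hash)→9100, (B,nl)→25050, (A,nl)→25500; best=1600 via (A,hash)
  {BC}: card=1000; try (C,hash)→2400, (B,merge)→5900, (C,merge)→6300, (B,hash)→9200, (B,nl)→50100, (C,nl)→50500; best=2400 via (C,hash)
  {AC}: card=100; try (A,hash)→800, (C,merge)→1200, (A,merge)→1250, (C,hash)→1500, (C,nl)→5050, (A,nl)→5100; best=800 via (A,hash)
  {ABC}: card=40; try (C,hash)→4000, (A,hash)→4000, (B,merge)→6600, (B,hash)→9900, (C,merge)→13400, (A,merge)→13750 …(+3); best=4000 via (C,hash)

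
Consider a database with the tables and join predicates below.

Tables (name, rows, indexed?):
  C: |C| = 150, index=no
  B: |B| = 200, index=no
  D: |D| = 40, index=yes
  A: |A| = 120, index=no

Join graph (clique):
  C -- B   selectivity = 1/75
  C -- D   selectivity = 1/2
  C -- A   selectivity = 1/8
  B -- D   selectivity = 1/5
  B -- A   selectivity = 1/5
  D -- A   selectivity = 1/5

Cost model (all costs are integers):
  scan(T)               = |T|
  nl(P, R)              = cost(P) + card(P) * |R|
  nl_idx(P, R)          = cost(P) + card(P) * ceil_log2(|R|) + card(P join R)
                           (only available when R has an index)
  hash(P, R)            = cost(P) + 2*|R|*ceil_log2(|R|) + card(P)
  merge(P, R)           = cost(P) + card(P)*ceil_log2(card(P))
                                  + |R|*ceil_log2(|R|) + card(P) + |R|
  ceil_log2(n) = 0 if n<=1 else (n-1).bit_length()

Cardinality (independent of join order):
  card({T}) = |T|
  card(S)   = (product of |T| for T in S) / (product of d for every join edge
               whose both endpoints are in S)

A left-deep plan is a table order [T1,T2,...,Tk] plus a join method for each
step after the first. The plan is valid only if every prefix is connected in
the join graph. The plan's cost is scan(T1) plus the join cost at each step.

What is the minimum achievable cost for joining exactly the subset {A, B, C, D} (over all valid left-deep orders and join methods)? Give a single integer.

Selinger DP over subsets of {A,B,C,D}:
  {C}: scan cost=150, card=150
  {B}: scan cost=200, card=200
  {D}: scan cost=40, card=40
  {A}: scan cost=120, card=120
  {BC}: card=400; try (C,hash)→2800, (B,merge)→3300, (C,merge)→3350, (B,hash)→3500, (B,nl)→30150, (C,nl)→30200; best=2800 via (C,hash)
  {CD}: card=3000; try (D,hash)→780, (C,merge)→1670, (D,merge)→1780, (C,hash)→2480, (D,nl_idx)→4050, (C,nl)→6040 …(+1); best=780 via (D,hash)
  {AC}: card=2250; try (A,hash)→1980, (C,merge)→2430, (A,merge)→2460, (C,hash)→2640, (C,nl)→18120, (A,nl)→18150; best=1980 via (A,hash)
  {BD}: card=1600; try (D,hash)→880, (B,merge)→2120, (D,merge)→2280, (D,nl_idx)→3000, (B,hash)→3280, (B,nl)→8040 …(+1); best=880 via (D,hash)
  {AB}: card=4800; try (A,hash)→2080, (B,merge)→2880, (A,merge)→2960, (B,hash)→3440, (B,nl)→24120, (A,nl)→24200; best=2080 via (A,hash)
  {AD}: card=960; try (D,hash)→720, (A,merge)→1280, (D,merge)→1360, (A,hash)→1760, (D,nl_idx)→1800, (A,nl)→4840 …(+1); best=720 via (D,hash)
  {BCD}: card=1600; try (D,hash)→3680, (C,hash)→4880, (D,nl_idx)→6800, (B,hash)→6980, (D,merge)→7080, (D,nl)→18800 …(+4); best=3680 via (D,hash)
  {ABC}: card=1200; try (A,hash)→4880, (B,hash)→7430, (A,merge)→7760, (C,hash)→9280, (B,merge)→33030, (A,nl)→50800 …(+3); best=4880 via (A,hash)
  {ACD}: card=9000; try (C,hash)→4080, (D,hash)→4710, (A,hash)→5460, (C,merge)→12630, (D,nl_idx)→24480, (D,merge)→31510 …(+4); best=4080 via (C,hash)
  {ABD}: card=7680; try (A,hash)→4160, (B,hash)→4880, (D,hash)→7360, (B,merge)→13080, (A,merge)→21040, (D,nl_idx)→38560 …(+4); best=4160 via (A,hash)
  {ABCD}: card=960; try (D,hash)→6560, (A,hash)→6960, (D,nl_idx)→13040, (C,hash)→14240, (B,hash)→16280, (D,merge)→19560 …(+7); best=6560 via (D,hash)

6560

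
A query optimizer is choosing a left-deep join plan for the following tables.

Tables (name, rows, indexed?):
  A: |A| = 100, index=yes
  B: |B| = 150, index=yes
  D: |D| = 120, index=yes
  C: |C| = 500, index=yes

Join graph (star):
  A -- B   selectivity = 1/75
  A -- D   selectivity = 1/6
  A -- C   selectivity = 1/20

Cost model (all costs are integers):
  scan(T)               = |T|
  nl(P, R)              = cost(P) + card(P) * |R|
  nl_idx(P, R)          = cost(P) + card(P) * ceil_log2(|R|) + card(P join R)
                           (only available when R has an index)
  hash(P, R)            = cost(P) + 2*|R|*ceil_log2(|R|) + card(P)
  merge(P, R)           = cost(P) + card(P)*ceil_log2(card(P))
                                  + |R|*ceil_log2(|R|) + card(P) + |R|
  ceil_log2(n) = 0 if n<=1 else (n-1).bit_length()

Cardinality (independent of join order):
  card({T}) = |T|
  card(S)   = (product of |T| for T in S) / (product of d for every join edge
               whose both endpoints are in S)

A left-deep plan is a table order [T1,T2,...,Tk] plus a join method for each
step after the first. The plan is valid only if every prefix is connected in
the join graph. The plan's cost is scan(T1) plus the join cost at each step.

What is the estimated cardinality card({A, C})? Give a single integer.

Tables in S: A(100), C(500)
Edges inside S: A-C(d=20)
numerator = 100 * 500 = 50000
denominator = 20 = 20
card(S) = 50000 / 20 = 2500

2500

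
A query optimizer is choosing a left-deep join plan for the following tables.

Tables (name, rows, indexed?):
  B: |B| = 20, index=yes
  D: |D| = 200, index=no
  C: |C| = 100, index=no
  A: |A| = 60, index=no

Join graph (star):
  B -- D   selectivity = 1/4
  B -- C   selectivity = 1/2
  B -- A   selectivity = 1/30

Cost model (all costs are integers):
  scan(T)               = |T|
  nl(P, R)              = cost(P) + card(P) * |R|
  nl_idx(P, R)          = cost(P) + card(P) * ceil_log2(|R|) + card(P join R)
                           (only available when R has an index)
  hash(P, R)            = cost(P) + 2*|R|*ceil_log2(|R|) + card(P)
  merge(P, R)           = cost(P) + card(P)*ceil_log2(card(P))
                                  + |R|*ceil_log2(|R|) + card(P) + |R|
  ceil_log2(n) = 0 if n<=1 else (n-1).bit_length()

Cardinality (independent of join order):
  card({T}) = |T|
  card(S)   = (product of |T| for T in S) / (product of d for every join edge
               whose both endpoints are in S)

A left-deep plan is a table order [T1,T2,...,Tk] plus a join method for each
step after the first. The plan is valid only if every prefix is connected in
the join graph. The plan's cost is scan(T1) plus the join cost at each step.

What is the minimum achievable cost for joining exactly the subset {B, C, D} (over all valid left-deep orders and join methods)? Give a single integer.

Selinger DP over subsets of {B,C,D}:
  {B}: scan cost=20, card=20
  {D}: scan cost=200, card=200
  {C}: scan cost=100, card=100
  {BD}: card=1000; try (B,hash)→600, (D,merge)→1940, (B,merge)→2120, (B,nl_idx)→2200, (D,hash)→3240, (D,nl)→4020 …(+1); best=600 via (B,hash)
  {BC}: card=1000; try (B,hash)→400, (C,merge)→940, (B,merge)→1020, (C,hash)→1440, (B,nl_idx)→1600, (C,nl)→2020 …(+1); best=400 via (B,hash)
  {BCD}: card=50000; try (C,hash)→3000, (D,hash)→4600, (C,merge)→12400, (D,merge)→13200, (C,nl)→100600, (D,nl)→200400; best=3000 via (C,hash)

3000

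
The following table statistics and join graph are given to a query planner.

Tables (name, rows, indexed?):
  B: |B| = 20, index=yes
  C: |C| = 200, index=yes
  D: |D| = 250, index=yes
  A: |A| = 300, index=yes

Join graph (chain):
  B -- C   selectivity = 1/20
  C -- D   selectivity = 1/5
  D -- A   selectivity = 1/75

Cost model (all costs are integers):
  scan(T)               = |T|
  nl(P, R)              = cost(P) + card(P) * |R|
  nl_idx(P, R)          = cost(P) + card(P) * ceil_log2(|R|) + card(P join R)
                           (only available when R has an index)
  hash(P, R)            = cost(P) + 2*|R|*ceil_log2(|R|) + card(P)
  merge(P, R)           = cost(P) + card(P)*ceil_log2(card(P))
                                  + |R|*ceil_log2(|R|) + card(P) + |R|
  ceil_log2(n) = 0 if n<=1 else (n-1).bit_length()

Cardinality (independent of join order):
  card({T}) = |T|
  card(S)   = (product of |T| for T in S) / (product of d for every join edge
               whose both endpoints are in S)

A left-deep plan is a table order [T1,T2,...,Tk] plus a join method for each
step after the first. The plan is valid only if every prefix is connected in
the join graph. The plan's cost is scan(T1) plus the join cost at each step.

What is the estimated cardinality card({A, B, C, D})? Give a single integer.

40000

Tables in S: A(300), B(20), C(200), D(250)
Edges inside S: B-C(d=20), C-D(d=5), D-A(d=75)
numerator = 300 * 20 * 200 * 250 = 300000000
denominator = 20 * 5 * 75 = 7500
card(S) = 300000000 / 7500 = 40000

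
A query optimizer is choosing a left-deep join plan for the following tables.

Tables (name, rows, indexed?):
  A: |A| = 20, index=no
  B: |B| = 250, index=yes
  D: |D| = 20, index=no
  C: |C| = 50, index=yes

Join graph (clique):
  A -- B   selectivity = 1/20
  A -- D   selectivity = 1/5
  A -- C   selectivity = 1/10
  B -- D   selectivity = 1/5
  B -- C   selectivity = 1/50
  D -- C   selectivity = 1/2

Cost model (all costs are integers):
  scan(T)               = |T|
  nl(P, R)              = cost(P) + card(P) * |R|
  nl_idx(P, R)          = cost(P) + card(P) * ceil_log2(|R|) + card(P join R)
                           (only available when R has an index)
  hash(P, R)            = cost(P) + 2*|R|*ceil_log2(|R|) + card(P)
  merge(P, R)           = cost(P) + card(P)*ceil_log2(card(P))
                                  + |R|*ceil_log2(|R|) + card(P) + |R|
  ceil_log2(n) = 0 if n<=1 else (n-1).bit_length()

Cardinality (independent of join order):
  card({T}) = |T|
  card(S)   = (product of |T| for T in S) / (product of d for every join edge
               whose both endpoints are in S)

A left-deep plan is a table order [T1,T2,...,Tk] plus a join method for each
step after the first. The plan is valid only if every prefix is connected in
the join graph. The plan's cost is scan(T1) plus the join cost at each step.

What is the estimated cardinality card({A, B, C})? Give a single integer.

25

Tables in S: A(20), B(250), C(50)
Edges inside S: A-B(d=20), A-C(d=10), B-C(d=50)
numerator = 20 * 250 * 50 = 250000
denominator = 20 * 10 * 50 = 10000
card(S) = 250000 / 10000 = 25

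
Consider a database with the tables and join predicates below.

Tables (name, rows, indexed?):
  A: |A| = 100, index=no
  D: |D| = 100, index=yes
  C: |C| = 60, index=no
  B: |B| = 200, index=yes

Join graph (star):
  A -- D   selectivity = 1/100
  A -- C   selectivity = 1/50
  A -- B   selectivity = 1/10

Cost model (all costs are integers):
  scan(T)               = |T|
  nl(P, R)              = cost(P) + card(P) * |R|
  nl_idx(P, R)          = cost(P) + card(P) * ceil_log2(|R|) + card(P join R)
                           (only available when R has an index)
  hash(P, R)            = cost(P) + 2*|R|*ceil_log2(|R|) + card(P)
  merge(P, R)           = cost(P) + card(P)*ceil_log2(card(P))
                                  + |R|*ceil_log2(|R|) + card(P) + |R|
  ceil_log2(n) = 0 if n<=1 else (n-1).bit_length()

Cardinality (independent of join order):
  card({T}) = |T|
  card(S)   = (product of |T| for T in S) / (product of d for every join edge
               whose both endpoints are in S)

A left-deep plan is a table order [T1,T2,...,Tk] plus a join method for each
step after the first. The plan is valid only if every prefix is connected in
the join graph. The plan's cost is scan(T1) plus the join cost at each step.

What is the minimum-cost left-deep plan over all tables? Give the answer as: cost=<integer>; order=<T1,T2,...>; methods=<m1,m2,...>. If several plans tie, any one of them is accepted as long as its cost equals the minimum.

cost=4480; order=A,D,C,B; methods=nl_idx,hash,merge

Selinger DP (subsets sized 1..n):
  {A}: scan cost=100, card=100
  {D}: scan cost=100, card=100
  {C}: scan cost=60, card=60
  {B}: scan cost=200, card=200
  {AD}: card=100; try (D,nl_idx)→900, (D,hash)→1600, (A,hash)→1600, (D,merge)→1700, (A,merge)→1700, (D,nl)→10100 …(+1); best=900 via (D,nl_idx)
  {AC}: card=120; try (C,hash)→920, (A,merge)→1280, (C,merge)→1320, (A,hash)→1520, (A,nl)→6060, (C,nl)→6100; best=920 via (C,hash)
  {AB}: card=2000; try (A,hash)→1800, (B,merge)→2700, (A,merge)→2800, (B,nl_idx)→2900, (B,hash)→3400, (B,nl)→20100 …(+1); best=1800 via (A,hash)
  {ACD}: card=120; try (C,hash)→1720, (D,nl_idx)→1880, (C,merge)→2120, (D,hash)→2440, (D,merge)→2680, (C,nl)→6900 …(+1); best=1720 via (C,hash)
  {ABD}: card=2000; try (B,merge)→3500, (B,nl_idx)→3700, (B,hash)→4200, (D,hash)→5200, (D,nl_idx)→17800, (B,nl)→20900 …(+2); best=3500 via (B,merge)
  {ABC}: card=2400; try (B,merge)→3680, (B,hash)→4240, (B,nl_idx)→4280, (C,hash)→4520, (B,nl)→24920, (C,merge)→26220 …(+1); best=3680 via (B,merge)
  {ABCD}: card=2400; try (B,merge)→4480, (B,hash)→5040, (B,nl_idx)→5080, (C,hash)→6220, (D,hash)→7480, (D,nl_idx)→22880 …(+5); best=4480 via (B,merge)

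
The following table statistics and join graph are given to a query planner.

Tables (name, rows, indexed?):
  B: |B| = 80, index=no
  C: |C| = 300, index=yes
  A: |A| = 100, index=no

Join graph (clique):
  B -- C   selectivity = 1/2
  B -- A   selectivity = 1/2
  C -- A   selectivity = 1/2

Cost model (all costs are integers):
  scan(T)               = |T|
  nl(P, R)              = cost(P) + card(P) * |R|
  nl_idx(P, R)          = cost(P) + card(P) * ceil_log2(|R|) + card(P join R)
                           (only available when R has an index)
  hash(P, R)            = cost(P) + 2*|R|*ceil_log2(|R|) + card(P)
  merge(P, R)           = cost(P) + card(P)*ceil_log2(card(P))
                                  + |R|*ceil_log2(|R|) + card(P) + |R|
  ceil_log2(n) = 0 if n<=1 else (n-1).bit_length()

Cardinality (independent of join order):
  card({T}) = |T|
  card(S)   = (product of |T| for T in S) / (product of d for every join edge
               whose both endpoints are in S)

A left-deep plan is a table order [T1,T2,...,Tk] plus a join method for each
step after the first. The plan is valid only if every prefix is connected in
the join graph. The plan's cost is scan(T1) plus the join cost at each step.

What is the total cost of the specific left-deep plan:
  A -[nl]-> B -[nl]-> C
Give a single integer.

step 1: scan A: cost=100, card=100
step 2: join B via nl
    card(P join B) = 100*80/(2) = 4000
    cost = 100 + 100*80 = 8100
step 3: join C via nl
    card(P join C) = 4000*300/(2*2) = 300000
    cost = 8100 + 4000*300 = 1208100

1208100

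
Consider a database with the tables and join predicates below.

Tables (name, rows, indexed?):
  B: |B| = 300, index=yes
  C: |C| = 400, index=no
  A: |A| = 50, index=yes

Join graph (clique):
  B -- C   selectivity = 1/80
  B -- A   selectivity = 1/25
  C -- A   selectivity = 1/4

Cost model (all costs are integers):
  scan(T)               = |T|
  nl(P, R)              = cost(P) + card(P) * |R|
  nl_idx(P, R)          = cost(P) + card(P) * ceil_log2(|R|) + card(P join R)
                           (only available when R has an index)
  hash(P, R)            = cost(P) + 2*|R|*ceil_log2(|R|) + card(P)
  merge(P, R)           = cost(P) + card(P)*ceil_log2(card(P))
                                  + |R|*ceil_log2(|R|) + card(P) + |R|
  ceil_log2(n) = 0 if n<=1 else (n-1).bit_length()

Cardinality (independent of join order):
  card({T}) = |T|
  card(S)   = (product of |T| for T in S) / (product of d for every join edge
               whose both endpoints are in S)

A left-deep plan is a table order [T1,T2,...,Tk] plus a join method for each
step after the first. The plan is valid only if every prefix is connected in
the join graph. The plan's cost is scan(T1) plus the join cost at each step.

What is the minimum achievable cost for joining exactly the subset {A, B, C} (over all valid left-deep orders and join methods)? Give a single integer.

7600

Selinger DP over subsets of {A,B,C}:
  {B}: scan cost=300, card=300
  {C}: scan cost=400, card=400
  {A}: scan cost=50, card=50
  {BC}: card=1500; try (B,nl_idx)→5500, (B,hash)→6200, (C,merge)→7300, (B,merge)→7400, (C,hash)→7800, (C,nl)→120300 …(+1); best=5500 via (B,nl_idx)
  {AB}: card=600; try (B,nl_idx)→1100, (A,hash)→1200, (A,nl_idx)→2700, (B,merge)→3400, (A,merge)→3650, (B,hash)→5500 …(+2); best=1100 via (B,nl_idx)
  {AC}: card=5000; try (A,hash)→1400, (C,merge)→4400, (A,merge)→4750, (C,hash)→7300, (A,nl_idx)→7800, (C,nl)→20050 …(+1); best=1400 via (A,hash)
  {ABC}: card=750; try (A,hash)→7600, (C,hash)→8900, (C,merge)→11700, (B,hash)→11800, (A,nl_idx)→15250, (A,merge)→23850 …(+5); best=7600 via (A,hash)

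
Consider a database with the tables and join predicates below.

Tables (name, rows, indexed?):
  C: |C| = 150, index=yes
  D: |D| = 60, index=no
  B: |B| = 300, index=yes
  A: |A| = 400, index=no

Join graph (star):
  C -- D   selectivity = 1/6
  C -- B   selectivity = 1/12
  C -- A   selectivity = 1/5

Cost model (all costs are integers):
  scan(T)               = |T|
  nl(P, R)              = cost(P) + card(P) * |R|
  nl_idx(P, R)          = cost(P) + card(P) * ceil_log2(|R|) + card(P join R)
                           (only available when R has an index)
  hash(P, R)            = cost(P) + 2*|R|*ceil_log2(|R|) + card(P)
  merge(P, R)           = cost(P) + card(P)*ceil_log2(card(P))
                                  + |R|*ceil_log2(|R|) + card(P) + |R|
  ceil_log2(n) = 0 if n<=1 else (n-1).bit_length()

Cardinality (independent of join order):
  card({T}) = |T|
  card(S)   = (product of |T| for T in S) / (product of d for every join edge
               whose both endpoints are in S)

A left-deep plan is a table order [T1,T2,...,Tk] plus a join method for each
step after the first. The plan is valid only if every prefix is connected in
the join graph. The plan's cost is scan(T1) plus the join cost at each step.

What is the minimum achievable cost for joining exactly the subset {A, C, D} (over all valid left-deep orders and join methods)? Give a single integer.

9720

Selinger DP over subsets of {A,C,D}:
  {C}: scan cost=150, card=150
  {D}: scan cost=60, card=60
  {A}: scan cost=400, card=400
  {CD}: card=1500; try (D,hash)→1020, (C,merge)→1830, (D,merge)→1920, (C,nl_idx)→2040, (C,hash)→2520, (C,nl)→9060 …(+1); best=1020 via (D,hash)
  {AC}: card=12000; try (C,hash)→3200, (A,merge)→5500, (C,merge)→5750, (A,hash)→7500, (C,nl_idx)→15600, (A,nl)→60150 …(+1); best=3200 via (C,hash)
  {ACD}: card=120000; try (A,hash)→9720, (D,hash)→15920, (A,merge)→23020, (D,merge)→183620, (A,nl)→601020, (D,nl)→723200; best=9720 via (A,hash)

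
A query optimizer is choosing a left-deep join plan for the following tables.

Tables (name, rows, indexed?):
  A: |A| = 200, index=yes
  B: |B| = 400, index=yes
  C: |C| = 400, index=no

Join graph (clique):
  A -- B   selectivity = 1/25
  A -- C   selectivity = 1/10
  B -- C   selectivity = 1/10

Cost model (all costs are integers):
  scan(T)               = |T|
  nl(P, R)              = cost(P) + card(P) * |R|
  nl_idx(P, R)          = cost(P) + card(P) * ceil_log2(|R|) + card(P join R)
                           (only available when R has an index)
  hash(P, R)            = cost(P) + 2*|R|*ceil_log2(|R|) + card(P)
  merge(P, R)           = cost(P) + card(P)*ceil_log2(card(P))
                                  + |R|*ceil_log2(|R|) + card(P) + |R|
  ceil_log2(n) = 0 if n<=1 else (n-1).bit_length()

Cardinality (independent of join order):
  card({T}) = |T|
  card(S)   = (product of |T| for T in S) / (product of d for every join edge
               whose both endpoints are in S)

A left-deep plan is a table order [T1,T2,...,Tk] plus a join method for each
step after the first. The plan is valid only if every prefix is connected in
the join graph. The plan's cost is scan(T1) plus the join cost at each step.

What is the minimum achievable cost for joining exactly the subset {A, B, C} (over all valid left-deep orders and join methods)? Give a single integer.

Selinger DP over subsets of {A,B,C}:
  {A}: scan cost=200, card=200
  {B}: scan cost=400, card=400
  {C}: scan cost=400, card=400
  {AB}: card=3200; try (A,hash)→4000, (B,nl_idx)→5200, (B,merge)→6000, (A,merge)→6200, (A,nl_idx)→6800, (B,hash)→7600 …(+2); best=4000 via (A,hash)
  {AC}: card=8000; try (A,hash)→4000, (C,merge)→6000, (A,merge)→6200, (C,hash)→7600, (A,nl_idx)→11600, (C,nl)→80200 …(+1); best=4000 via (A,hash)
  {BC}: card=16000; try (C,hash)→8000, (B,hash)→8000, (C,merge)→8400, (B,merge)→8400, (B,nl_idx)→20000, (C,nl)→160400 …(+1); best=8000 via (C,hash)
  {ABC}: card=12800; try (C,hash)→14400, (B,hash)→19200, (A,hash)→27200, (C,merge)→49600, (B,nl_idx)→88800, (B,merge)→120000 …(+5); best=14400 via (C,hash)

14400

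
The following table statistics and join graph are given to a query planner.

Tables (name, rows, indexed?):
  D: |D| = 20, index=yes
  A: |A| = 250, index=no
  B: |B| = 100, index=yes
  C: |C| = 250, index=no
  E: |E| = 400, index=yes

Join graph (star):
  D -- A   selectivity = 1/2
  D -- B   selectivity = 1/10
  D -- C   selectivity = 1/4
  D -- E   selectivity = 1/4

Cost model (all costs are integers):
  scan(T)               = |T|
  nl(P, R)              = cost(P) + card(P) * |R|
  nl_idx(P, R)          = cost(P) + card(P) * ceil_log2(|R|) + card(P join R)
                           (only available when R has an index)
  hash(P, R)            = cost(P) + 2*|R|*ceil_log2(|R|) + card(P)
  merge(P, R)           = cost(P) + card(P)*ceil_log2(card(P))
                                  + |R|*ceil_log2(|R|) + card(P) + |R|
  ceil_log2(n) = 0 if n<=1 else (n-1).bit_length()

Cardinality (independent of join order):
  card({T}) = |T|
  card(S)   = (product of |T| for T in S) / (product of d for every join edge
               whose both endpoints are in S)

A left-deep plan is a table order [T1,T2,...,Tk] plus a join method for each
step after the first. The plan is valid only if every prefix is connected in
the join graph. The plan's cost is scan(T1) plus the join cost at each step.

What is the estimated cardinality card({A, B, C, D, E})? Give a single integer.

156250000

Tables in S: A(250), B(100), C(250), D(20), E(400)
Edges inside S: D-A(d=2), D-B(d=10), D-C(d=4), D-E(d=4)
numerator = 250 * 100 * 250 * 20 * 400 = 50000000000
denominator = 2 * 10 * 4 * 4 = 320
card(S) = 50000000000 / 320 = 156250000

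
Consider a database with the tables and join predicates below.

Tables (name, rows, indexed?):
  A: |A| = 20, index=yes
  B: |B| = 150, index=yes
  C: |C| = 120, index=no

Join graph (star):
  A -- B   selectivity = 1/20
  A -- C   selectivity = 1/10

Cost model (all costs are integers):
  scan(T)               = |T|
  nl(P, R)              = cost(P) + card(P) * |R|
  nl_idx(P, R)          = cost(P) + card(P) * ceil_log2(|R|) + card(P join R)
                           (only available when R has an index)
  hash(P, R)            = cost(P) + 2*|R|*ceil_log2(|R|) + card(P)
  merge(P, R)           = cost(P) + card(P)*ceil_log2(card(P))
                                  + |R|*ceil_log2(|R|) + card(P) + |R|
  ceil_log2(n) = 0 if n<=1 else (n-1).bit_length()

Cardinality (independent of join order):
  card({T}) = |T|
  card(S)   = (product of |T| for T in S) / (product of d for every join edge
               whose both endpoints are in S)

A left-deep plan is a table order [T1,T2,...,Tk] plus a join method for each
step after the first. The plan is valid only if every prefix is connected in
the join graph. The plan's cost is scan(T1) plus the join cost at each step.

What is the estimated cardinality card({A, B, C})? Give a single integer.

Tables in S: A(20), B(150), C(120)
Edges inside S: A-B(d=20), A-C(d=10)
numerator = 20 * 150 * 120 = 360000
denominator = 20 * 10 = 200
card(S) = 360000 / 200 = 1800

1800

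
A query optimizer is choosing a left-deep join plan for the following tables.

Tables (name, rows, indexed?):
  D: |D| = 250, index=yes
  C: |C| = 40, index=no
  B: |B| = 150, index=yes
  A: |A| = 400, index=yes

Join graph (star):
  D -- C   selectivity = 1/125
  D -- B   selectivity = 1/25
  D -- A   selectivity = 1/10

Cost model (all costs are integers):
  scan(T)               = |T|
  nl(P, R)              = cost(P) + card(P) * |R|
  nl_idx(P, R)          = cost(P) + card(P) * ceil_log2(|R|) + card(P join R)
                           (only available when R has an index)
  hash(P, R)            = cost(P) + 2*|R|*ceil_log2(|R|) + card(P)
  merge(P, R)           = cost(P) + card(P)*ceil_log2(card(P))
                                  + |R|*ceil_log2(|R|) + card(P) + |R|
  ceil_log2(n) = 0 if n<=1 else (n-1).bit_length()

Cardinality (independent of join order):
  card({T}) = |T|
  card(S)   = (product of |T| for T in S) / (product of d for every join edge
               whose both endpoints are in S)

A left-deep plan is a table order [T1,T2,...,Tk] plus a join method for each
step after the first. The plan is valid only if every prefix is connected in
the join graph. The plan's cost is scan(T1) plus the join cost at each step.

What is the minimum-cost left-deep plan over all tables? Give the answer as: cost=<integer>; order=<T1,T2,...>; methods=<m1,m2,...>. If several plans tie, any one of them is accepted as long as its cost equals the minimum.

cost=9240; order=C,D,B,A; methods=nl_idx,nl_idx,hash

Selinger DP (subsets sized 1..n):
  {D}: scan cost=250, card=250
  {C}: scan cost=40, card=40
  {B}: scan cost=150, card=150
  {A}: scan cost=400, card=400
  {CD}: card=80; try (D,nl_idx)→440, (C,hash)→980, (D,merge)→2570, (C,merge)→2780, (D,hash)→4080, (D,nl)→10040 …(+1); best=440 via (D,nl_idx)
  {BD}: card=1500; try (D,nl_idx)→2850, (B,hash)→2900, (D,merge)→3750, (B,nl_idx)→3750, (B,merge)→3850, (D,hash)→4300 …(+2); best=2850 via (D,nl_idx)
  {AD}: card=10000; try (D,hash)→4800, (A,merge)→6500, (D,merge)→6650, (A,hash)→7700, (A,nl_idx)→12500, (D,nl_idx)→13600 …(+2); best=4800 via (D,hash)
  {BCD}: card=480; try (B,nl_idx)→1560, (B,merge)→2430, (B,hash)→2920, (C,hash)→4830, (B,nl)→12440, (C,merge)→21130 …(+1); best=1560 via (B,nl_idx)
  {ACD}: card=3200; try (A,nl_idx)→4360, (A,merge)→5080, (A,hash)→7720, (C,hash)→15280, (A,nl)→32440, (C,merge)→155080 …(+1); best=4360 via (A,nl_idx)
  {ABD}: card=60000; try (A,hash)→11550, (B,hash)→17200, (A,merge)→24850, (A,nl_idx)→76350, (B,nl_idx)→144800, (B,merge)→156150 …(+2); best=11550 via (A,hash)
  {ABCD}: card=19200; try (A,hash)→9240, (B,hash)→9960, (A,merge)→10360, (A,nl_idx)→25080, (B,merge)→47310, (B,nl_idx)→49160 …(+5); best=9240 via (A,hash)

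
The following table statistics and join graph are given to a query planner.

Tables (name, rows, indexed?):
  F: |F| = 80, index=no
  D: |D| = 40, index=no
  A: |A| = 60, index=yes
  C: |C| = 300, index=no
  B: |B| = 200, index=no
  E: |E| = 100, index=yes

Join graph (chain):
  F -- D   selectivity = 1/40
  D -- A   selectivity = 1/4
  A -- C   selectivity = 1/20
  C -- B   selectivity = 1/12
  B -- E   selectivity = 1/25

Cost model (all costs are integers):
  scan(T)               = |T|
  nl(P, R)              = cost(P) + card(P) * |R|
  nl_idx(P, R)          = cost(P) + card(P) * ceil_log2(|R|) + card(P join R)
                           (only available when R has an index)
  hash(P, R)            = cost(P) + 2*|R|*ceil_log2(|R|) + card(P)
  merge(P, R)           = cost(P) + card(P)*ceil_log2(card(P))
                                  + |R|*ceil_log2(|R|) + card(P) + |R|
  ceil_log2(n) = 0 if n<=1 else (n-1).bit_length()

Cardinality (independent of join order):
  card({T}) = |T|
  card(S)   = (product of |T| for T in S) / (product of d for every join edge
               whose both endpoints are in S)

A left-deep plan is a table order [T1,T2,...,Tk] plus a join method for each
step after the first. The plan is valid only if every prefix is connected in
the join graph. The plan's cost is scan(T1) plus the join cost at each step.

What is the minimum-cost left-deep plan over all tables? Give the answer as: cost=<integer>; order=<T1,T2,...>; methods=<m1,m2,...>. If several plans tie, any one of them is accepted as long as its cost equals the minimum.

cost=330640; order=F,D,A,C,B,E; methods=hash,hash,hash,hash,hash

Selinger DP (subsets sized 1..n):
  {F}: scan cost=80, card=80
  {D}: scan cost=40, card=40
  {A}: scan cost=60, card=60
  {C}: scan cost=300, card=300
  {B}: scan cost=200, card=200
  {E}: scan cost=100, card=100
  {DF}: card=80; try (D,hash)→640, (F,merge)→960, (D,merge)→1000, (F,hash)→1200, (F,nl)→3240, (D,nl)→3280; best=640 via (D,hash)
  {AD}: card=600; try (D,hash)→600, (A,merge)→740, (D,merge)→760, (A,hash)→800, (A,nl_idx)→880, (A,nl)→2440 …(+1); best=600 via (D,hash)
  {AC}: card=900; try (A,hash)→1320, (A,nl_idx)→3000, (C,merge)→3480, (A,merge)→3720, (C,hash)→5520, (C,nl)→18060 …(+1); best=1320 via (A,hash)
  {BC}: card=5000; try (B,hash)→3800, (C,merge)→5000, (B,merge)→5100, (C,hash)→5800, (C,nl)→60200, (B,nl)→60300; best=3800 via (B,hash)
  {BE}: card=800; try (E,hash)→1800, (E,nl_idx)→2400, (B,merge)→2700, (E,merge)→2800, (B,hash)→3400, (B,nl)→20100 …(+1); best=1800 via (E,hash)
  {ADF}: card=1200; try (A,hash)→1440, (A,merge)→1700, (F,hash)→2320, (A,nl_idx)→2320, (A,nl)→5440, (F,merge)→7840 …(+1); best=1440 via (A,hash)
  {ACD}: card=9000; try (D,hash)→2700, (C,hash)→6600, (C,merge)→10200, (D,merge)→11500, (D,nl)→37320, (C,nl)→180600; best=2700 via (D,hash)
  {ABC}: card=15000; try (B,hash)→5420, (A,hash)→9520, (B,merge)→13020, (A,nl_idx)→48800, (A,merge)→74220, (B,nl)→181320 …(+1); best=5420 via (B,hash)
  {BCE}: card=20000; try (C,hash)→8000, (E,hash)→10200, (C,merge)→13600, (E,nl_idx)→58800, (E,merge)→74600, (C,nl)→241800 …(+1); best=8000 via (C,hash)
  {ACDF}: card=18000; try (C,hash)→8040, (F,hash)→12820, (C,merge)→18840, (F,merge)→138340, (C,nl)→361440, (F,nl)→722700; best=8040 via (C,hash)
  {ABCD}: card=150000; try (B,hash)→14900, (D,hash)→20900, (B,merge)→139500, (D,merge)→230700, (D,nl)→605420, (B,nl)→1802700; best=14900 via (B,hash)
  {ABCE}: card=60000; try (E,hash)→21820, (A,hash)→28720, (E,nl_idx)→170420, (A,nl_idx)→188000, (E,merge)→231220, (A,merge)→328420 …(+2); best=21820 via (E,hash)
  {ABCDF}: card=300000; try (B,hash)→29240, (F,hash)→166020, (B,merge)→297840, (F,merge)→2865540, (B,nl)→3608040, (F,nl)→12014900; best=29240 via (B,hash)
  {ABCDE}: card=600000; try (D,hash)→82300, (E,hash)→166300, (D,merge)→1042100, (E,nl_idx)→1664900, (D,nl)→2421820, (E,merge)→2865700 …(+1); best=82300 via (D,hash)
  {ABCDEF}: card=1200000; try (E,hash)→330640, (F,hash)→683420, (E,nl_idx)→3329240, (E,merge)→6030040, (F,merge)→12682940, (E,nl)→30029240 …(+1); best=330640 via (E,hash)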